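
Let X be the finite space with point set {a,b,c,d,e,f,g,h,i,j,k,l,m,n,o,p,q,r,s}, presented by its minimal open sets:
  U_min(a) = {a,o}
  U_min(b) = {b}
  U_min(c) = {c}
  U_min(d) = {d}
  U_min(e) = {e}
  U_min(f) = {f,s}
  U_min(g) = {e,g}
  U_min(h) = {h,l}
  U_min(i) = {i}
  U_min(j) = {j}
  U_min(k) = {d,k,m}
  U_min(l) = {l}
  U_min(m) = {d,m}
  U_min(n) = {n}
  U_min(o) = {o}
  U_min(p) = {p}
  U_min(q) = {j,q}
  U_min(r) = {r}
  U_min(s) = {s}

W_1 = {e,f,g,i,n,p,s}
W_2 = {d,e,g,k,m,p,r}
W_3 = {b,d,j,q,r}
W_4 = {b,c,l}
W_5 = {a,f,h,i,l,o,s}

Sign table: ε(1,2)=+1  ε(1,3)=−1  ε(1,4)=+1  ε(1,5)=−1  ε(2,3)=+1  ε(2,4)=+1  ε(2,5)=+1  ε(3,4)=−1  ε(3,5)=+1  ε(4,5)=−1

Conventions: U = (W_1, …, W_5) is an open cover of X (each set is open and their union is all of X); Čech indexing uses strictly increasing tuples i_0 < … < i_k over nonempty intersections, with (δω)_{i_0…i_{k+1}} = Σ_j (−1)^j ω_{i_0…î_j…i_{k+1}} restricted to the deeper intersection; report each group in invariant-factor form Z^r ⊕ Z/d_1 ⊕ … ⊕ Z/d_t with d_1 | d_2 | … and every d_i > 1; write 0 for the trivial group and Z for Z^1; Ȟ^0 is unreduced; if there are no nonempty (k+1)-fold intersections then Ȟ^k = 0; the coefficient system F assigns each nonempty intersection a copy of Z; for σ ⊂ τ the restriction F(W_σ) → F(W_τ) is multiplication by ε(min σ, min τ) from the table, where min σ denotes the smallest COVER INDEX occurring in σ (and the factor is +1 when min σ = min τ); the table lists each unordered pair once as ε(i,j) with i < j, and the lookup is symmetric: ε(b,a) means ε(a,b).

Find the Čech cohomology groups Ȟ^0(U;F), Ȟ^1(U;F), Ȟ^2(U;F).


intersection data:
  W12={e,g,p} W15={f,i,s} W23={d,r} W34={b} W45={l}
C dims 5,5; δ0: rk 5, SNF 1^4·2
Ȟ^0 = (5 − 5) − 0 = 0, so Ȟ^0 ≅ 0
Ȟ^1 = (5 − 0) − 5 = 0 plus torsion [2], so Ȟ^1 ≅ Z/2
Ȟ^2 = (0 − 0) − 0 = 0, so Ȟ^2 ≅ 0

Ȟ^0 = 0, Ȟ^1 = Z/2 and Ȟ^2 = 0


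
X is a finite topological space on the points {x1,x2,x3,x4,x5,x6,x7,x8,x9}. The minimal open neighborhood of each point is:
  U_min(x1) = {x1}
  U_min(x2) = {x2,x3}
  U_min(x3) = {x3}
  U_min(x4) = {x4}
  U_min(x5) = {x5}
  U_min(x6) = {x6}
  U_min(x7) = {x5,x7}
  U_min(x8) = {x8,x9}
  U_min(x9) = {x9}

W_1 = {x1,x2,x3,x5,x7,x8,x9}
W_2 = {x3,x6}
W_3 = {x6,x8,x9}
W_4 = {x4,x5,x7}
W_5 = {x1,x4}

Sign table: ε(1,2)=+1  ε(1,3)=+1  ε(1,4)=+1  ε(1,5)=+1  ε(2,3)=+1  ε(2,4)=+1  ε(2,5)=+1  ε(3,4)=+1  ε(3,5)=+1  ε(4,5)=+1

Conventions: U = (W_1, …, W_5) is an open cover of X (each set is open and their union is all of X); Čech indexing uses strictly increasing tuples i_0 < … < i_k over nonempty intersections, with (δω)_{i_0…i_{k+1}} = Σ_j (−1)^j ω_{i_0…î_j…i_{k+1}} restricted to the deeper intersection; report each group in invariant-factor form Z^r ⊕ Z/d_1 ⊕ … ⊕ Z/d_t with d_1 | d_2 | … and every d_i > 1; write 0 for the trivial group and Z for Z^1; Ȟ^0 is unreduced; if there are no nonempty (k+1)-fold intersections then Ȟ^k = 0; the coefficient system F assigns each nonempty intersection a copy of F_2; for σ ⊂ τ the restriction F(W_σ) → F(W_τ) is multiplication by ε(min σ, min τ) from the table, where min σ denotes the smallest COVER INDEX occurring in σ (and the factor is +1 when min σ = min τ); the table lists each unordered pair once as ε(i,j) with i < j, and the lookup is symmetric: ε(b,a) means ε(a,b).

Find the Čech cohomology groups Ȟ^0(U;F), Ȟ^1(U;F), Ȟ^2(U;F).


nerve of the cover:
  W12={x3} W13={x8,x9} W14={x5,x7} W15={x1} W23={x6} W45={x4}
C dims 5,6; δ0: rk_F2 4
Ȟ^0 = (5 − 4) − 0 = 1, so Ȟ^0 ≅ Z/2
Ȟ^1 = (6 − 0) − 4 = 2, so Ȟ^1 ≅ Z/2 ⊕ Z/2
Ȟ^2 = (0 − 0) − 0 = 0, so Ȟ^2 ≅ 0

Ȟ^0 = Z/2,  Ȟ^1 = Z/2 ⊕ Z/2,  Ȟ^2 = 0


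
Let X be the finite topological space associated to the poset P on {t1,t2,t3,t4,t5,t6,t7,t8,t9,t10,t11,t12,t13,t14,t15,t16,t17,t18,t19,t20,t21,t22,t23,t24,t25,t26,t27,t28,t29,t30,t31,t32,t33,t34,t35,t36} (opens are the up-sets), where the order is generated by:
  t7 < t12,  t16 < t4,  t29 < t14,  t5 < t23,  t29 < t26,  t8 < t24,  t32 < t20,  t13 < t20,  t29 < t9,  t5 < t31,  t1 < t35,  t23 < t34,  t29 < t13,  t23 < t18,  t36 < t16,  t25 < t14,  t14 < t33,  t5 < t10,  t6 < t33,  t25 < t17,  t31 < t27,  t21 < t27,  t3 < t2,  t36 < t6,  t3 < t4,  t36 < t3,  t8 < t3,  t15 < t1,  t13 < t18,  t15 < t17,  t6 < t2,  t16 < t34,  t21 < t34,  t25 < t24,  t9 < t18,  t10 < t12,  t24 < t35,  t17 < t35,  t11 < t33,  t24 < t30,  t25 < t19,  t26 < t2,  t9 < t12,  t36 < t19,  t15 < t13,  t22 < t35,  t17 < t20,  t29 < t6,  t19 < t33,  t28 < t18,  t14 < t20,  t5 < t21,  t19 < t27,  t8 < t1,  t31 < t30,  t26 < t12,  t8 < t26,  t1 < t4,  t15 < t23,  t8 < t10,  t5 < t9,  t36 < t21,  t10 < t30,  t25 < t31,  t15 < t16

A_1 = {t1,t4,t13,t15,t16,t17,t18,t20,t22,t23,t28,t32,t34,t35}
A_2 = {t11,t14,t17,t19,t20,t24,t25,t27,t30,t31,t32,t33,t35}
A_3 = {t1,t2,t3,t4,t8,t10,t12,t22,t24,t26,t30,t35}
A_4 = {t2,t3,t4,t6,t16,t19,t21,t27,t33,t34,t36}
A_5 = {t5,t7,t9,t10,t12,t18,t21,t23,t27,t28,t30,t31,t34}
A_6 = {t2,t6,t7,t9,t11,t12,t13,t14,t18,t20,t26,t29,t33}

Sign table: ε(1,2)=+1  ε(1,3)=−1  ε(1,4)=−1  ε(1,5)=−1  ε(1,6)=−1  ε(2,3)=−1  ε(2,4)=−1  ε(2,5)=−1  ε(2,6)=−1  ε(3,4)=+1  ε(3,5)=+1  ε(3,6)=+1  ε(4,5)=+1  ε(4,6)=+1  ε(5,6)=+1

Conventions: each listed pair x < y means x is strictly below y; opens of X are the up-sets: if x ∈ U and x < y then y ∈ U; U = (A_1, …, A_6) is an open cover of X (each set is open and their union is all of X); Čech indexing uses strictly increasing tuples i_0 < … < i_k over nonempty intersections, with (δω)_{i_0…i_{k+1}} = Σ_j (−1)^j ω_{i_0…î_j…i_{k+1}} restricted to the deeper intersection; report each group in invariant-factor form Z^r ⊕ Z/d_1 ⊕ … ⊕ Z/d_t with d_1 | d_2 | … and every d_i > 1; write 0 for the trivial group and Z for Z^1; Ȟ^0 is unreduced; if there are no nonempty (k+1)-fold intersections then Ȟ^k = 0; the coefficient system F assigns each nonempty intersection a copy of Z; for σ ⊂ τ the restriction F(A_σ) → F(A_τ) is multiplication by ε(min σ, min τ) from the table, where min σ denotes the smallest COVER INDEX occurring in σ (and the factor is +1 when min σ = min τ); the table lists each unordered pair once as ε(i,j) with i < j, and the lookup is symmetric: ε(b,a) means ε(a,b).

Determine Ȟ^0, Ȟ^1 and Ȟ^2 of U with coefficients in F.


Ȟ^0 ≅ Z, Ȟ^1 ≅ 0, Ȟ^2 ≅ Z/2

nerve simplices:
  A12={t17,t20,t32,t35} A13={t1,t4,t22,t35} A14={t4,t16,t34} A15={t18,t23,t28,t34} A16={t13,t18,t20} A23={t24,t30,t35} A24={t19,t27,t33} A25={t27,t30,t31} A26={t11,t14,t20,t33} A34={t2,t3,t4} A35={t10,t12,t30} A36={t2,t12,t26} A45={t21,t27,t34} A46={t2,t6,t33} A56={t7,t9,t12,t18}
  A123={t35} A126={t20} A134={t4} A145={t34} A156={t18} A235={t30} A245={t27} A246={t33} A346={t2} A356={t12}
C dims 6,15,10; δ0: rk 5, SNF 1^5; δ1: rk 10, SNF 1^9·2
degree 0: 6−5−0 = 1 → Ȟ^0 ≅ Z
degree 1: 15−10−5 = 0 → Ȟ^1 ≅ 0
degree 2: 10−0−10 = 0 plus torsion [2] → Ȟ^2 ≅ Z/2


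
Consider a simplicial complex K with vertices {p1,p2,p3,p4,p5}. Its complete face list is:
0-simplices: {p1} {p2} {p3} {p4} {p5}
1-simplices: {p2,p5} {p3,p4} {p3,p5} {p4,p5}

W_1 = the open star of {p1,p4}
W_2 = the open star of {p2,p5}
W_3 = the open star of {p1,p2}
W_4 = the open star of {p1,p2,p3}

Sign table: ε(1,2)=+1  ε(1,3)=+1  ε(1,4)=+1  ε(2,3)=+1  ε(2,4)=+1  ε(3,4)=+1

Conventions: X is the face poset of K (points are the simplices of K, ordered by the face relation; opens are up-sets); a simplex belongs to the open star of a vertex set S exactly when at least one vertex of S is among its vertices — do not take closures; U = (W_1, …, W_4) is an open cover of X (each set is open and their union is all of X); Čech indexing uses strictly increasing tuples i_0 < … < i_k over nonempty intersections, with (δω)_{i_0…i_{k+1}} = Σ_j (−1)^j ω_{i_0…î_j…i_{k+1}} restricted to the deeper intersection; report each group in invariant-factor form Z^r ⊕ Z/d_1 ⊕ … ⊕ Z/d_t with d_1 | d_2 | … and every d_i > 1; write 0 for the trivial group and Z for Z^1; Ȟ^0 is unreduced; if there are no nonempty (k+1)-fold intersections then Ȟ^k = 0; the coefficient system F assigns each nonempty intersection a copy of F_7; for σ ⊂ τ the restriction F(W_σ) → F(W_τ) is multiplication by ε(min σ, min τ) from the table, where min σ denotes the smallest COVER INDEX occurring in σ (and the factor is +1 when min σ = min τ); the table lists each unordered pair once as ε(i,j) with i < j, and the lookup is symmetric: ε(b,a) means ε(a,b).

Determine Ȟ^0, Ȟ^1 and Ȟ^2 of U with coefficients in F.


Ȟ^0(U;F) ≅ Z/7, Ȟ^1(U;F) ≅ Z/7 and Ȟ^2(U;F) ≅ 0

nonempty intersections:
  W1={{p1},{p4},{p3,p4},{p4,p5}} W2={{p2},{p5},{p2,p5},{p3,p5},{p4,p5}} W3={{p1},{p2},{p2,p5}} W4={{p1},{p2},{p3},{p2,p5},{p3,p4},{p3,p5}}
  W12={{p4,p5}} W13={{p1}} W14={{p1},{p3,p4}} W23={{p2},{p2,p5}} W24={{p2},{p2,p5},{p3,p5}} W34={{p1},{p2},{p2,p5}}
  W134={{p1}} W234={{p2},{p2,p5}}
C dims 4,6,2; δ0: rk_F7 3; δ1: rk_F7 2
Ȟ^0: (4−3)−0=1 ⇒ Z/7
Ȟ^1: (6−2)−3=1 ⇒ Z/7
Ȟ^2: (2−0)−2=0 ⇒ 0


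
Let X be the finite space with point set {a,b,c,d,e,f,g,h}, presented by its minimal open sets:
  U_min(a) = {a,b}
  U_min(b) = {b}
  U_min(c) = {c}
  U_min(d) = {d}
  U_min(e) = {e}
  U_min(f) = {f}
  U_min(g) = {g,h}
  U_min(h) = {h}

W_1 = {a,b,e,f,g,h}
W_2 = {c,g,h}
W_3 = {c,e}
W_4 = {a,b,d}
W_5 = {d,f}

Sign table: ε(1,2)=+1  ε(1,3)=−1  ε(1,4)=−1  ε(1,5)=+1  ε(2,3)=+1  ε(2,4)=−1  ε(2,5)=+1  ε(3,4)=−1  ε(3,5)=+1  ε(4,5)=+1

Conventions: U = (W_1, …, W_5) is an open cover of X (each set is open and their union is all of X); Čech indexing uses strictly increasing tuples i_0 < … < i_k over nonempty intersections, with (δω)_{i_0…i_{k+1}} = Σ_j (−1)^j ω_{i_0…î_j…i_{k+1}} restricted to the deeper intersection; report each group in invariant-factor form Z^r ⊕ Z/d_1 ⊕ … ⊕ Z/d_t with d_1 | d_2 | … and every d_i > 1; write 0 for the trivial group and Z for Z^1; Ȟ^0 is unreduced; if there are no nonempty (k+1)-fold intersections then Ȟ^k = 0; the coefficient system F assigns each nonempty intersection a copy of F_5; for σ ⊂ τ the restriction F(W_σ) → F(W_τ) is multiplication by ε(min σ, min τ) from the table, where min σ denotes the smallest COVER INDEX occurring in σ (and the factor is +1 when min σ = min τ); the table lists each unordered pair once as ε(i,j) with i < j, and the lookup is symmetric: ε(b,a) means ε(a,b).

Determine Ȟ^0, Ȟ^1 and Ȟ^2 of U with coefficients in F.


cover nerve:
  W12={g,h} W13={e} W14={a,b} W15={f} W23={c} W45={d}
C dims 5,6; δ0: rk_F5 5
Ȟ^0: (5−5)−0=0 ⇒ 0
Ȟ^1: (6−0)−5=1 ⇒ Z/5
Ȟ^2: (0−0)−0=0 ⇒ 0

Ȟ^0(U;F) ≅ 0; Ȟ^1(U;F) ≅ Z/5; Ȟ^2(U;F) ≅ 0


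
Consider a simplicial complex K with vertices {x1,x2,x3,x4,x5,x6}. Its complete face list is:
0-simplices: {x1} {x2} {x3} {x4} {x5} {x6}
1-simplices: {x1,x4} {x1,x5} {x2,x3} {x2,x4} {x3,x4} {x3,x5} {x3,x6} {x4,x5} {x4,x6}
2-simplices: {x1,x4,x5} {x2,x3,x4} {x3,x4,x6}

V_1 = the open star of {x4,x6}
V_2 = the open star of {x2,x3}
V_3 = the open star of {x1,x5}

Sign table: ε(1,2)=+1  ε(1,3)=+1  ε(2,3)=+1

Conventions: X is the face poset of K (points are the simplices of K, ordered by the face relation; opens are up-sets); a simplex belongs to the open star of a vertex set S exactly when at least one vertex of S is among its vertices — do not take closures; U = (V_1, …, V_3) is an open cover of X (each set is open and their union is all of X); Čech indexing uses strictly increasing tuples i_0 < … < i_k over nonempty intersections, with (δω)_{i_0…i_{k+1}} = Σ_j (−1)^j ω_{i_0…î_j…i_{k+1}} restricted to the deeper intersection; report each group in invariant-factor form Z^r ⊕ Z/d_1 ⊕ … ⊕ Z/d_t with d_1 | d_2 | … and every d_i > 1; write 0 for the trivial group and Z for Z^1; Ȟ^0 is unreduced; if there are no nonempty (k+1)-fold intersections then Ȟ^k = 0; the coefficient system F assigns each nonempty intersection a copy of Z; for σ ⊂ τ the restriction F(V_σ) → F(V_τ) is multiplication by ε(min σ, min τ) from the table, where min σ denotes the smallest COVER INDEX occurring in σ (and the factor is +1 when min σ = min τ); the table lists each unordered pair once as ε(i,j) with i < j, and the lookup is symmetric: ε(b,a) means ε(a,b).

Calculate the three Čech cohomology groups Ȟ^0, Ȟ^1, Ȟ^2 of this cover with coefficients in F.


cover nerve:
  V1={{x4},{x6},{x1,x4},{x2,x4},{x3,x4},{x3,x6},{x4,x5},{x4,x6},{x1,x4,x5},{x2,x3,x4},{x3,x4,x6}} V2={{x2},{x3},{x2,x3},{x2,x4},{x3,x4},{x3,x5},{x3,x6},{x2,x3,x4},{x3,x4,x6}} V3={{x1},{x5},{x1,x4},{x1,x5},{x3,x5},{x4,x5},{x1,x4,x5}}
  V12={{x2,x4},{x3,x4},{x3,x6},{x2,x3,x4},{x3,x4,x6}} V13={{x1,x4},{x4,x5},{x1,x4,x5}} V23={{x3,x5}}
C dims 3,3; δ0: rk 2, SNF 1^2
Ȟ^0: (3−2)−0=1 ⇒ Z
Ȟ^1: (3−0)−2=1 ⇒ Z
Ȟ^2: (0−0)−0=0 ⇒ 0

Ȟ^0 = Z; Ȟ^1 = Z; Ȟ^2 = 0


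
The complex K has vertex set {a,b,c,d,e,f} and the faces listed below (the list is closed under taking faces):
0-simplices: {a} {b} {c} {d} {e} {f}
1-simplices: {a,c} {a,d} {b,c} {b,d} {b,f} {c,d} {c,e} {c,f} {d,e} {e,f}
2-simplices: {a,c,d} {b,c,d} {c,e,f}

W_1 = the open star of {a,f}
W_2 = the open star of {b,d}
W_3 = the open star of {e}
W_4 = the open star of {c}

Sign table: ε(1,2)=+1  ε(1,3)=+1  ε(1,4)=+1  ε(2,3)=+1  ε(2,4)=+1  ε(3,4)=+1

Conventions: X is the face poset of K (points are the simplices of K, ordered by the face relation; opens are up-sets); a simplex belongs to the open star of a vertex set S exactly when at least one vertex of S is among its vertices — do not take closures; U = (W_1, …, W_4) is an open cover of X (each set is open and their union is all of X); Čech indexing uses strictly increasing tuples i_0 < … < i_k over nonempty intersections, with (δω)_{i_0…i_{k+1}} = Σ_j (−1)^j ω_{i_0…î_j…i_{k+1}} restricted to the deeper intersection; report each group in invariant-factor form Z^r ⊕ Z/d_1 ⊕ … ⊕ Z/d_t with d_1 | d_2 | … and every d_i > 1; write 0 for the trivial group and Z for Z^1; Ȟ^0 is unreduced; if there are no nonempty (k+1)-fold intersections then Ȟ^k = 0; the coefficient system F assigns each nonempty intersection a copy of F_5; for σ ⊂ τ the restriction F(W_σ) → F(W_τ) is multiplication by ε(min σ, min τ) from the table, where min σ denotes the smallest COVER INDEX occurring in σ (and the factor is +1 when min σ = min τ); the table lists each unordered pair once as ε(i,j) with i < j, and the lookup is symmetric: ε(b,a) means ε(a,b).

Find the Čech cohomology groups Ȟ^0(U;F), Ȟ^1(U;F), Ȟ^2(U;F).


intersection data:
  W1={{a},{f},{a,c},{a,d},{b,f},{c,f},{e,f},{a,c,d},{c,e,f}} W2={{b},{d},{a,d},{b,c},{b,d},{b,f},{c,d},{d,e},{a,c,d},{b,c,d}} W3={{e},{c,e},{d,e},{e,f},{c,e,f}} W4={{c},{a,c},{b,c},{c,d},{c,e},{c,f},{a,c,d},{b,c,d},{c,e,f}}
  W12={{a,d},{b,f},{a,c,d}} W13={{e,f},{c,e,f}} W14={{a,c},{c,f},{a,c,d},{c,e,f}} W23={{d,e}} W24={{b,c},{c,d},{a,c,d},{b,c,d}} W34={{c,e},{c,e,f}}
  W124={{a,c,d}} W134={{c,e,f}}
C dims 4,6,2; δ0: rk_F5 3; δ1: rk_F5 2
Ȟ^0 = (4 − 3) − 0 = 1, so Ȟ^0 ≅ Z/5
Ȟ^1 = (6 − 2) − 3 = 1, so Ȟ^1 ≅ Z/5
Ȟ^2 = (2 − 0) − 2 = 0, so Ȟ^2 ≅ 0

Ȟ^0 = Z/5, Ȟ^1 = Z/5, Ȟ^2 = 0


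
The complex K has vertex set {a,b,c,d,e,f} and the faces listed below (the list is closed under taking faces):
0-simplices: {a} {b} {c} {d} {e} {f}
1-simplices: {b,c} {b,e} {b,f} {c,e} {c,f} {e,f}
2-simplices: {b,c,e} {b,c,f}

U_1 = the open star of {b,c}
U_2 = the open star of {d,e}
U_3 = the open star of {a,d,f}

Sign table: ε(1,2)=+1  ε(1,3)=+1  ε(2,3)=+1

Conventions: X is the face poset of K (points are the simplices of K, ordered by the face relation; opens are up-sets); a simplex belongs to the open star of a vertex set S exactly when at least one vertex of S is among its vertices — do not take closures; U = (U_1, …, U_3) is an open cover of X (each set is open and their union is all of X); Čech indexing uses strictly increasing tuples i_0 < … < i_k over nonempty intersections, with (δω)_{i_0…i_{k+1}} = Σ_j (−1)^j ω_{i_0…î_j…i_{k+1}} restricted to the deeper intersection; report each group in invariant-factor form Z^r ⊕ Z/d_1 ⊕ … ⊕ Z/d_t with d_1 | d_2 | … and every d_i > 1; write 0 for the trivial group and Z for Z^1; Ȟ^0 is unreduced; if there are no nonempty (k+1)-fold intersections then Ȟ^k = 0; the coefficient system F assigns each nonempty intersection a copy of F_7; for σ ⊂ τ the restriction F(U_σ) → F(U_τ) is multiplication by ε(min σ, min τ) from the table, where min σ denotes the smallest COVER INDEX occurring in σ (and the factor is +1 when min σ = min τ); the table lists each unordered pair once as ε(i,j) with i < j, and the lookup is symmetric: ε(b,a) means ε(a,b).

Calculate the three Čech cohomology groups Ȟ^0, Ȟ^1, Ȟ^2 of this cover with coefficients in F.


nerve simplices:
  U1={{b},{c},{b,c},{b,e},{b,f},{c,e},{c,f},{b,c,e},{b,c,f}} U2={{d},{e},{b,e},{c,e},{e,f},{b,c,e}} U3={{a},{d},{f},{b,f},{c,f},{e,f},{b,c,f}}
  U12={{b,e},{c,e},{b,c,e}} U13={{b,f},{c,f},{b,c,f}} U23={{d},{e,f}}
C dims 3,3; δ0: rk_F7 2
degree 0: 3−2−0 = 1 → Ȟ^0 ≅ Z/7
degree 1: 3−0−2 = 1 → Ȟ^1 ≅ Z/7
degree 2: 0−0−0 = 0 → Ȟ^2 ≅ 0

Ȟ^0 ≅ Z/7, Ȟ^1 ≅ Z/7 and Ȟ^2 ≅ 0


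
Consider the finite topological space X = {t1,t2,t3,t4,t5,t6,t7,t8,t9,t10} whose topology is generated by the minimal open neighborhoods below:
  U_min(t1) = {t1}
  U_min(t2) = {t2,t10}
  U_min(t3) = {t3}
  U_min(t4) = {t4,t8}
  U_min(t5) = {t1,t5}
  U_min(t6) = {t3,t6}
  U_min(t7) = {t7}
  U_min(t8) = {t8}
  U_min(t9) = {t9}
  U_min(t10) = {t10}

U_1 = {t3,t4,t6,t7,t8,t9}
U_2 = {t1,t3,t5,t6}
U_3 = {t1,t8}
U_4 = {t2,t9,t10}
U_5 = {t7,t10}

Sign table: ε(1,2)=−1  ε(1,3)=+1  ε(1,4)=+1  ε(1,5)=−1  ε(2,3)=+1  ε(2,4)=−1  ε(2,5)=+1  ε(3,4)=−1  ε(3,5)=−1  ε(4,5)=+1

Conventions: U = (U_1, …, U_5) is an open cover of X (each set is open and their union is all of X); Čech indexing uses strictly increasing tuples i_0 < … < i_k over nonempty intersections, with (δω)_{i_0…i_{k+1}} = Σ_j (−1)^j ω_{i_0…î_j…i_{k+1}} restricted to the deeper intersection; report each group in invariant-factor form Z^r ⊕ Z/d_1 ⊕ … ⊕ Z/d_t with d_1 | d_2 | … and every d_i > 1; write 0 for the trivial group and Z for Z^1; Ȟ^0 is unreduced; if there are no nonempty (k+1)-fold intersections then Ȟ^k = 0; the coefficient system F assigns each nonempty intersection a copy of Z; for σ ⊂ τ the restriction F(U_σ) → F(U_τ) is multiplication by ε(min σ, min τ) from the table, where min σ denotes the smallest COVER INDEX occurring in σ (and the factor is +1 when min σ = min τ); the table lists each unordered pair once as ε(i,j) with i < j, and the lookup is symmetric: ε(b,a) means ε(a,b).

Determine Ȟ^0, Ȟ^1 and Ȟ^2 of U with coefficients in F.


Ȟ^0 = 0, Ȟ^1 = Z ⊕ Z/2 and Ȟ^2 = 0

nerve simplices:
  U12={t3,t6} U13={t8} U14={t9} U15={t7} U23={t1} U45={t10}
C dims 5,6; δ0: rk 5, SNF 1^4·2
degree 0: 5−5−0 = 0 → Ȟ^0 ≅ 0
degree 1: 6−0−5 = 1 plus torsion [2] → Ȟ^1 ≅ Z ⊕ Z/2
degree 2: 0−0−0 = 0 → Ȟ^2 ≅ 0


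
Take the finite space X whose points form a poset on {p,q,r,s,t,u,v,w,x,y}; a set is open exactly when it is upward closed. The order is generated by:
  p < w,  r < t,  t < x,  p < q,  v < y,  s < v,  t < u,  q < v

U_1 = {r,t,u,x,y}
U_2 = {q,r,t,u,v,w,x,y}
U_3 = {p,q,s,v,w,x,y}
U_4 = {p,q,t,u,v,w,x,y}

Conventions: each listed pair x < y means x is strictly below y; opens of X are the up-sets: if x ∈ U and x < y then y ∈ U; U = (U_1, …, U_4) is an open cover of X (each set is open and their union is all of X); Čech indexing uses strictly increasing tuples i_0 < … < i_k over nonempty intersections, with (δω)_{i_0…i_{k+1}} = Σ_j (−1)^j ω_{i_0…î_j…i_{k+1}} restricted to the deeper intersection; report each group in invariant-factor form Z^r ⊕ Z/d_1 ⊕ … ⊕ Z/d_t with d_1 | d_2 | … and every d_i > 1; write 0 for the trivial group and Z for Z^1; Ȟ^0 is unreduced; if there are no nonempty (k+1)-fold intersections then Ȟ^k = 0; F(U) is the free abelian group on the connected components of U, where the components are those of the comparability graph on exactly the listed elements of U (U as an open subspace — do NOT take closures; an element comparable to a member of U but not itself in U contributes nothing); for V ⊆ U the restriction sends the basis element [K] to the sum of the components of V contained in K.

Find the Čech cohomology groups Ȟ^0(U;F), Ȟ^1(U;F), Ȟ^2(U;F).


intersection data:
  U12={r,t,u,x,y} U13={x,y} U14={t,u,x,y} U23={q,v,w,x,y} U24={q,t,u,v,w,x,y} U34={p,q,v,w,x,y}
  U123={x,y} U124={t,u,x,y} U134={x,y} U234={q,v,w,x,y}
  U1234={x,y}
components per intersection:
  U1: {r,t,u,x} {y}
  U2: {q,v,y} {r,t,u,x} {w}
  U3: {p,q,s,v,w,y} {x}
  U4: {p,q,v,w,y} {t,u,x}
  U12: {r,t,u,x} {y}
  U13: {x} {y}
  U14: {t,u,x} {y}
  U23: {q,v,y} {w} {x}
  U24: {q,v,y} {t,u,x} {w}
  U34: {p,q,v,w,y} {x}
  U123: {x} {y}
  U124: {t,u,x} {y}
  U134: {x} {y}
  U234: {q,v,y} {w} {x}
  U1234: {x} {y}
C dims 9,14,9,2; δ0: rk 7, SNF 1^7; δ1: rk 7, SNF 1^7; δ2: rk 2, SNF 1^2
Ȟ^0 = (9 − 7) − 0 = 2, so Ȟ^0 ≅ Z^2
Ȟ^1 = (14 − 7) − 7 = 0, so Ȟ^1 ≅ 0
Ȟ^2 = (9 − 2) − 7 = 0, so Ȟ^2 ≅ 0

Ȟ^0 = Z^2, Ȟ^1 = 0 and Ȟ^2 = 0


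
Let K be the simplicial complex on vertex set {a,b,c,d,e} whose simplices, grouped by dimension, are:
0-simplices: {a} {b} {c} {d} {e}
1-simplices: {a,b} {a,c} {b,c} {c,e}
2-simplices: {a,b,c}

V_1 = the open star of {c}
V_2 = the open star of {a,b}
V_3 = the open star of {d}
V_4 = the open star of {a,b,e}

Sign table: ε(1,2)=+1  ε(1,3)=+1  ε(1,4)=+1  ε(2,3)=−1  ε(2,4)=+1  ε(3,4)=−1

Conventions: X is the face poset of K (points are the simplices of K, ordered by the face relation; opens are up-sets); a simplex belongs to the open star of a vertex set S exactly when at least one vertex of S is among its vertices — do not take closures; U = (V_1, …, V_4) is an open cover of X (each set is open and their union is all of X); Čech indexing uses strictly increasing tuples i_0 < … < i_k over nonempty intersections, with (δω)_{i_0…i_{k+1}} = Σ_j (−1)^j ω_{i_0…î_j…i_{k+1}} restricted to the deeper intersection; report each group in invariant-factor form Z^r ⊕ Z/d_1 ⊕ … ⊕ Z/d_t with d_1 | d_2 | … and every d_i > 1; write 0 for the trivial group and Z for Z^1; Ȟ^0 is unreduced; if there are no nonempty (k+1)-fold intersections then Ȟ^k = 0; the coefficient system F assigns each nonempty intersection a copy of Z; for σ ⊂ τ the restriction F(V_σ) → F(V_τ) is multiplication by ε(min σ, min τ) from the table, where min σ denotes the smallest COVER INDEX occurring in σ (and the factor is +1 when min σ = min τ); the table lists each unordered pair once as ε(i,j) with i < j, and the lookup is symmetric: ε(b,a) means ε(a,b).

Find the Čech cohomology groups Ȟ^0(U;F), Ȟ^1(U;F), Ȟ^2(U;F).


Ȟ^0 = Z^2, Ȟ^1 = 0, Ȟ^2 = 0

nerve of the cover:
  V1={{c},{a,c},{b,c},{c,e},{a,b,c}} V2={{a},{b},{a,b},{a,c},{b,c},{a,b,c}} V3={{d}} V4={{a},{b},{e},{a,b},{a,c},{b,c},{c,e},{a,b,c}}
  V12={{a,c},{b,c},{a,b,c}} V14={{a,c},{b,c},{c,e},{a,b,c}} V24={{a},{b},{a,b},{a,c},{b,c},{a,b,c}}
  V124={{a,c},{b,c},{a,b,c}}
C dims 4,3,1; δ0: rk 2, SNF 1^2; δ1: rk 1, SNF 1^1
Ȟ^0 = (4 − 2) − 0 = 2, so Ȟ^0 ≅ Z^2
Ȟ^1 = (3 − 1) − 2 = 0, so Ȟ^1 ≅ 0
Ȟ^2 = (1 − 0) − 1 = 0, so Ȟ^2 ≅ 0


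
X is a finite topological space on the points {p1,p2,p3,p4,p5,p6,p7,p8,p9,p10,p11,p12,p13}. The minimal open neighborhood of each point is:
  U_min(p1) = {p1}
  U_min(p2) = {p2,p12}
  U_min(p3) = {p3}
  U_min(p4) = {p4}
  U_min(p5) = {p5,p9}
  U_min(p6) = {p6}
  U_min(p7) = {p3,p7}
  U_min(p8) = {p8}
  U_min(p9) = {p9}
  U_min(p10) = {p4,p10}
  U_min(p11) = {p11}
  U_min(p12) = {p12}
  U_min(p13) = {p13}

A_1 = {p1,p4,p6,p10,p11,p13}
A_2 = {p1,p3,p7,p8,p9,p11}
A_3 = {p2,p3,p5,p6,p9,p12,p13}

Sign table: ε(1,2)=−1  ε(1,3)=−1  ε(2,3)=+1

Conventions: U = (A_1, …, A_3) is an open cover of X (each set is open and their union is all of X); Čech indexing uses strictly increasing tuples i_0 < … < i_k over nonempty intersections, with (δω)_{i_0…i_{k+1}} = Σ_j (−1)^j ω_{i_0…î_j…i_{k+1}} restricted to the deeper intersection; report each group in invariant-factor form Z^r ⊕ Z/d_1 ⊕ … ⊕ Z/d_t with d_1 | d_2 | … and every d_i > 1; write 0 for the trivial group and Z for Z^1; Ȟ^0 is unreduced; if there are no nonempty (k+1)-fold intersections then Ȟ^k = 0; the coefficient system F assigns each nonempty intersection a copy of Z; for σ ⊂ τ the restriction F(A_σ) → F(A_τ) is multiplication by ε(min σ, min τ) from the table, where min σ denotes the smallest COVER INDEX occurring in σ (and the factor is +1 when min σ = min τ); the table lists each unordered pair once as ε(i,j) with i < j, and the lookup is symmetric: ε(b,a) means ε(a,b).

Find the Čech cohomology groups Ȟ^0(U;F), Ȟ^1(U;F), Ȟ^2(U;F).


intersection data:
  A12={p1,p11} A13={p6,p13} A23={p3,p9}
C dims 3,3; δ0: rk 2, SNF 1^2
Ȟ^0 = (3 − 2) − 0 = 1, so Ȟ^0 ≅ Z
Ȟ^1 = (3 − 0) − 2 = 1, so Ȟ^1 ≅ Z
Ȟ^2 = (0 − 0) − 0 = 0, so Ȟ^2 ≅ 0

Ȟ^0 = Z; Ȟ^1 = Z; Ȟ^2 = 0


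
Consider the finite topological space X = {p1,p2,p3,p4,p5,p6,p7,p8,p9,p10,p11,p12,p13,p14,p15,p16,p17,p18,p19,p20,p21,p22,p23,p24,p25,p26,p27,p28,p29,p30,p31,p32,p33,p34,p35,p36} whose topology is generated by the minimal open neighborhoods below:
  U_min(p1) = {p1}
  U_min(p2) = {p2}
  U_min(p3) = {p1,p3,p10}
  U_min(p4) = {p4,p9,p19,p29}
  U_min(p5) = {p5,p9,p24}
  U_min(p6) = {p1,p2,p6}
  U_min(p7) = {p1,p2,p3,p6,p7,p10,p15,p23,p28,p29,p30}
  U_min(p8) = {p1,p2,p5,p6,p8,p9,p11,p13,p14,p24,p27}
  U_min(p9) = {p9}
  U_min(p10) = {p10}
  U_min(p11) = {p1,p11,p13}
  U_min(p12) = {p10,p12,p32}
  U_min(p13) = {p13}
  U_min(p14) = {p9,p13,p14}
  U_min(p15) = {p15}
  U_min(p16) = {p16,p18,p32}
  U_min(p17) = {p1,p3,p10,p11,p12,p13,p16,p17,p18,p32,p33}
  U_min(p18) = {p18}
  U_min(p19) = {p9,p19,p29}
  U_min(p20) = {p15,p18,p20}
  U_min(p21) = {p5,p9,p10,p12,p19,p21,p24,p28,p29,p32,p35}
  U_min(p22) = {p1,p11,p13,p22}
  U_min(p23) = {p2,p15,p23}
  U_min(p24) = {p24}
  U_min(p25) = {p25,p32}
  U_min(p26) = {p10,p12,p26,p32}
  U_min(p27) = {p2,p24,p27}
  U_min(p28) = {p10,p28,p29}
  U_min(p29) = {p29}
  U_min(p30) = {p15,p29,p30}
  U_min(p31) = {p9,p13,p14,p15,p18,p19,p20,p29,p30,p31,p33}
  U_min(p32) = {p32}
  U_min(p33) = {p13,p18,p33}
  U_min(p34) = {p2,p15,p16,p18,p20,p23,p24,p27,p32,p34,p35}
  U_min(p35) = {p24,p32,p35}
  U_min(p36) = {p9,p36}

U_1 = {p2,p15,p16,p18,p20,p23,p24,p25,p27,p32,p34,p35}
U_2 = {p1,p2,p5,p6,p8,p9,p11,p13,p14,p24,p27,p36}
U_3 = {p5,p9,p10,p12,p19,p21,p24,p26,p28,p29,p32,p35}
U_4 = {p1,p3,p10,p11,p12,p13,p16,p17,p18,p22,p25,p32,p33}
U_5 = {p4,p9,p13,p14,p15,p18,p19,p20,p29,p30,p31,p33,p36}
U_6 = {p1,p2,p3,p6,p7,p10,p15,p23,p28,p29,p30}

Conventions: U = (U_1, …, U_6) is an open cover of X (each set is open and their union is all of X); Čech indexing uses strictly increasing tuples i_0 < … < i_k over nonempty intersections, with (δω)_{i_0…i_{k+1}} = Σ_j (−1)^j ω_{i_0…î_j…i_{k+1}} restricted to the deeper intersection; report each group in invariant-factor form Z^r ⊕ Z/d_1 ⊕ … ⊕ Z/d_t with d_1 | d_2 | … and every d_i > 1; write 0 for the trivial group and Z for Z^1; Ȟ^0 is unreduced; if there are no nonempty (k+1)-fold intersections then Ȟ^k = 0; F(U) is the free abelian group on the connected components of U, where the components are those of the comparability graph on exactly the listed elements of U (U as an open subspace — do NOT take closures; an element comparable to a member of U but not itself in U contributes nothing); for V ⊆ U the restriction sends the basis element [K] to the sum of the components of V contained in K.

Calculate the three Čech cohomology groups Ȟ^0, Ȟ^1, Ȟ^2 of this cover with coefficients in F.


intersection data:
  U12={p2,p24,p27} U13={p24,p32,p35} U14={p16,p18,p25,p32} U15={p15,p18,p20} U16={p2,p15,p23} U23={p5,p9,p24} U24={p1,p11,p13} U25={p9,p13,p14,p36} U26={p1,p2,p6} U34={p10,p12,p32} U35={p9,p19,p29} U36={p10,p28,p29} U45={p13,p18,p33} U46={p1,p3,p10} U56={p15,p29,p30}
  U123={p24} U126={p2} U134={p32} U145={p18} U156={p15} U235={p9} U245={p13} U246={p1} U346={p10} U356={p29}
components per intersection:
  U1: {p2,p15,p16,p18,p20,p23,p24,p25,p27,p32,p34,p35}
  U2: {p1,p2,p5,p6,p8,p9,p11,p13,p14,p24,p27,p36}
  U3: {p5,p9,p10,p12,p19,p21,p24,p26,p28,p29,p32,p35}
  U4: {p1,p3,p10,p11,p12,p13,p16,p17,p18,p22,p25,p32,p33}
  U5: {p4,p9,p13,p14,p15,p18,p19,p20,p29,p30,p31,p33,p36}
  U6: {p1,p2,p3,p6,p7,p10,p15,p23,p28,p29,p30}
  U12: {p2,p24,p27}
  U13: {p24,p32,p35}
  U14: {p16,p18,p25,p32}
  U15: {p15,p18,p20}
  U16: {p2,p15,p23}
  U23: {p5,p9,p24}
  U24: {p1,p11,p13}
  U25: {p9,p13,p14,p36}
  U26: {p1,p2,p6}
  U34: {p10,p12,p32}
  U35: {p9,p19,p29}
  U36: {p10,p28,p29}
  U45: {p13,p18,p33}
  U46: {p1,p3,p10}
  U56: {p15,p29,p30}
  U123: {p24}
  U126: {p2}
  U134: {p32}
  U145: {p18}
  U156: {p15}
  U235: {p9}
  U245: {p13}
  U246: {p1}
  U346: {p10}
  U356: {p29}
C dims 6,15,10; δ0: rk 5, SNF 1^5; δ1: rk 10, SNF 1^9·2
Ȟ^0 = (6 − 5) − 0 = 1, so Ȟ^0 ≅ Z
Ȟ^1 = (15 − 10) − 5 = 0, so Ȟ^1 ≅ 0
Ȟ^2 = (10 − 0) − 10 = 0 plus torsion [2], so Ȟ^2 ≅ Z/2

Ȟ^0(U;F) ≅ Z,  Ȟ^1(U;F) ≅ 0,  Ȟ^2(U;F) ≅ Z/2


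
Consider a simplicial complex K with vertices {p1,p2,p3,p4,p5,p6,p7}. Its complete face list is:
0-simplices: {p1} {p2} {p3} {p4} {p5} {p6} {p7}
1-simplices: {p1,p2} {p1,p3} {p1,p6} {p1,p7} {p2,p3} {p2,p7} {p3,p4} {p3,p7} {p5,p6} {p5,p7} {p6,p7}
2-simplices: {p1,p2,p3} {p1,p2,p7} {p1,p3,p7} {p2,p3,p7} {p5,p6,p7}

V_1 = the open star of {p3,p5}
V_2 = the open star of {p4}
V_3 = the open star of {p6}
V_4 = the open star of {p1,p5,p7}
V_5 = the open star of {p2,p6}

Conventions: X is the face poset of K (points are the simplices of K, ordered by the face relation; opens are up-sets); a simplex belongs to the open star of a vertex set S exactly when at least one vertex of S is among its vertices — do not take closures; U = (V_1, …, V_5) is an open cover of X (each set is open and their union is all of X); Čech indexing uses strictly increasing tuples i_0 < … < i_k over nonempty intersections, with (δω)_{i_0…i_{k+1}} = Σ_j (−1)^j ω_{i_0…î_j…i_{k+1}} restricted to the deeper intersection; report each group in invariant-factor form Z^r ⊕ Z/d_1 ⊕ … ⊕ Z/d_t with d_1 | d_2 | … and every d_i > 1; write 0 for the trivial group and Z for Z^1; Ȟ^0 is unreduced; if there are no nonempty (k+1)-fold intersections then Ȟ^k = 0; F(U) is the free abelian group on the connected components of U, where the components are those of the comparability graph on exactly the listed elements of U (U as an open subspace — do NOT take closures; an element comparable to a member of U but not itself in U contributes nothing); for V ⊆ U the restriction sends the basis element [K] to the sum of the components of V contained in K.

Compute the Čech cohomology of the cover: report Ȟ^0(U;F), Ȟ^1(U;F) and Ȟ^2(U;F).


Ȟ^0 ≅ Z; Ȟ^1 ≅ Z; Ȟ^2 ≅ Z

nonempty overlaps:
  V1={{p3},{p5},{p1,p3},{p2,p3},{p3,p4},{p3,p7},{p5,p6},{p5,p7},{p1,p2,p3},{p1,p3,p7},{p2,p3,p7},{p5,p6,p7}} V2={{p4},{p3,p4}} V3={{p6},{p1,p6},{p5,p6},{p6,p7},{p5,p6,p7}} V4={{p1},{p5},{p7},{p1,p2},{p1,p3},{p1,p6},{p1,p7},{p2,p7},{p3,p7},{p5,p6},{p5,p7},{p6,p7},{p1,p2,p3},{p1,p2,p7},{p1,p3,p7},{p2,p3,p7},{p5,p6,p7}} V5={{p2},{p6},{p1,p2},{p1,p6},{p2,p3},{p2,p7},{p5,p6},{p6,p7},{p1,p2,p3},{p1,p2,p7},{p2,p3,p7},{p5,p6,p7}}
  V12={{p3,p4}} V13={{p5,p6},{p5,p6,p7}} V14={{p5},{p1,p3},{p3,p7},{p5,p6},{p5,p7},{p1,p2,p3},{p1,p3,p7},{p2,p3,p7},{p5,p6,p7}} V15={{p2,p3},{p5,p6},{p1,p2,p3},{p2,p3,p7},{p5,p6,p7}} V34={{p1,p6},{p5,p6},{p6,p7},{p5,p6,p7}} V35={{p6},{p1,p6},{p5,p6},{p6,p7},{p5,p6,p7}} V45={{p1,p2},{p1,p6},{p2,p7},{p5,p6},{p6,p7},{p1,p2,p3},{p1,p2,p7},{p2,p3,p7},{p5,p6,p7}}
  V134={{p5,p6},{p5,p6,p7}} V135={{p5,p6},{p5,p6,p7}} V145={{p5,p6},{p1,p2,p3},{p2,p3,p7},{p5,p6,p7}} V345={{p1,p6},{p5,p6},{p6,p7},{p5,p6,p7}}
  V1345={{p5,p6},{p5,p6,p7}}
components per intersection:
  V1: {{p3},{p1,p3},{p2,p3},{p3,p4},{p3,p7},{p1,p2,p3},{p1,p3,p7},{p2,p3,p7}} {{p5},{p5,p6},{p5,p7},{p5,p6,p7}}
  V2: {{p4},{p3,p4}}
  V3: {{p6},{p1,p6},{p5,p6},{p6,p7},{p5,p6,p7}}
  V4: {{p1},{p5},{p7},{p1,p2},{p1,p3},{p1,p6},{p1,p7},{p2,p7},{p3,p7},{p5,p6},{p5,p7},{p6,p7},{p1,p2,p3},{p1,p2,p7},{p1,p3,p7},{p2,p3,p7},{p5,p6,p7}}
  V5: {{p2},{p1,p2},{p2,p3},{p2,p7},{p1,p2,p3},{p1,p2,p7},{p2,p3,p7}} {{p6},{p1,p6},{p5,p6},{p6,p7},{p5,p6,p7}}
  V12: {{p3,p4}}
  V13: {{p5,p6},{p5,p6,p7}}
  V14: {{p5},{p5,p6},{p5,p7},{p5,p6,p7}} {{p1,p3},{p3,p7},{p1,p2,p3},{p1,p3,p7},{p2,p3,p7}}
  V15: {{p2,p3},{p1,p2,p3},{p2,p3,p7}} {{p5,p6},{p5,p6,p7}}
  V34: {{p1,p6}} {{p5,p6},{p6,p7},{p5,p6,p7}}
  V35: {{p6},{p1,p6},{p5,p6},{p6,p7},{p5,p6,p7}}
  V45: {{p1,p2},{p2,p7},{p1,p2,p3},{p1,p2,p7},{p2,p3,p7}} {{p1,p6}} {{p5,p6},{p6,p7},{p5,p6,p7}}
  V134: {{p5,p6},{p5,p6,p7}}
  V135: {{p5,p6},{p5,p6,p7}}
  V145: {{p5,p6},{p5,p6,p7}} {{p1,p2,p3}} {{p2,p3,p7}}
  V345: {{p1,p6}} {{p5,p6},{p6,p7},{p5,p6,p7}}
  V1345: {{p5,p6},{p5,p6,p7}}
C dims 7,12,7,1; δ0: rk 6, SNF 1^6; δ1: rk 5, SNF 1^5; δ2: rk 1, SNF 1^1
degree 0: 7−6−0 = 1 → Ȟ^0 ≅ Z
degree 1: 12−5−6 = 1 → Ȟ^1 ≅ Z
degree 2: 7−1−5 = 1 → Ȟ^2 ≅ Z


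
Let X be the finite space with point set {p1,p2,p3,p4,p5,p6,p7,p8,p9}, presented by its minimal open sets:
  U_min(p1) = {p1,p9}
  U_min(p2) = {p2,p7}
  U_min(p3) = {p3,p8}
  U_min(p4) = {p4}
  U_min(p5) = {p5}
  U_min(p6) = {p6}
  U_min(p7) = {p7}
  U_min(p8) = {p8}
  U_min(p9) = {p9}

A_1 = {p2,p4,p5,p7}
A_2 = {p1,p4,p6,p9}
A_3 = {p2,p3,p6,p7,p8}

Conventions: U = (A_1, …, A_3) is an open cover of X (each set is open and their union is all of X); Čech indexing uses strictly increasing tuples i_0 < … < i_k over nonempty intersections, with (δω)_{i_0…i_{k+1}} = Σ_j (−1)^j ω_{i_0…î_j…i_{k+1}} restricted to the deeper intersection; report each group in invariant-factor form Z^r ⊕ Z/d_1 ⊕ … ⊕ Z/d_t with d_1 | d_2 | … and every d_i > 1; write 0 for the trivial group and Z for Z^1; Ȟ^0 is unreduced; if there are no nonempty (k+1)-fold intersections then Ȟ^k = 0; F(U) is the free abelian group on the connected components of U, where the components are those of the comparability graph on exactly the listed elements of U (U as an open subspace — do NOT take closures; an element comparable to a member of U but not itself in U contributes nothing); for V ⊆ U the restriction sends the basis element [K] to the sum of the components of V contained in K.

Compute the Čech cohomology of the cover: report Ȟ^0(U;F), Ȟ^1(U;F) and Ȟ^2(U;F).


nerve of the cover:
  A12={p4} A13={p2,p7} A23={p6}
components per intersection:
  A1: {p2,p7} {p4} {p5}
  A2: {p1,p9} {p4} {p6}
  A3: {p2,p7} {p3,p8} {p6}
  A12: {p4}
  A13: {p2,p7}
  A23: {p6}
C dims 9,3; δ0: rk 3, SNF 1^3
Ȟ^0 = (9 − 3) − 0 = 6, so Ȟ^0 ≅ Z^6
Ȟ^1 = (3 − 0) − 3 = 0, so Ȟ^1 ≅ 0
Ȟ^2 = (0 − 0) − 0 = 0, so Ȟ^2 ≅ 0

Ȟ^0(U;F) ≅ Z^6; Ȟ^1(U;F) ≅ 0; Ȟ^2(U;F) ≅ 0


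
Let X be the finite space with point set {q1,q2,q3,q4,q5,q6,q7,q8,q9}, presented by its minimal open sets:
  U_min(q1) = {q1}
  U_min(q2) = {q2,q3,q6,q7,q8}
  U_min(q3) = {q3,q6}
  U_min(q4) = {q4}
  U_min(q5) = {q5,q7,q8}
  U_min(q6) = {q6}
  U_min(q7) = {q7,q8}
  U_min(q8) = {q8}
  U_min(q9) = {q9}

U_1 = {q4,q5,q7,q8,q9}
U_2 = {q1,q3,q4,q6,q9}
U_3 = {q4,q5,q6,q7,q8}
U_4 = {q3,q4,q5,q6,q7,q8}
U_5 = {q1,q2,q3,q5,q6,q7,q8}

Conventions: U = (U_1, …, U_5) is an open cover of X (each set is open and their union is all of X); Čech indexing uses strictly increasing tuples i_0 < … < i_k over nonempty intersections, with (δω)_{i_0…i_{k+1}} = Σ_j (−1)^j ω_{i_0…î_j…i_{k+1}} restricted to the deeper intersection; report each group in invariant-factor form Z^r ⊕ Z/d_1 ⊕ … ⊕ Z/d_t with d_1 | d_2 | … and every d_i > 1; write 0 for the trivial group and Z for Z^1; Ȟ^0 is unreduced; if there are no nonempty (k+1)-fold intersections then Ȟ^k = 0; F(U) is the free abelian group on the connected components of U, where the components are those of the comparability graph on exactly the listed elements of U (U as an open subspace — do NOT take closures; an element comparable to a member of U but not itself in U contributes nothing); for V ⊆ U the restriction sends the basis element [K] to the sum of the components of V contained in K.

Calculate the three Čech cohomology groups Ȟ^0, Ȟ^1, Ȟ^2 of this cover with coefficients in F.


nerve simplices:
  U12={q4,q9} U13={q4,q5,q7,q8} U14={q4,q5,q7,q8} U15={q5,q7,q8} U23={q4,q6} U24={q3,q4,q6} U25={q1,q3,q6} U34={q4,q5,q6,q7,q8} U35={q5,q6,q7,q8} U45={q3,q5,q6,q7,q8}
  U123={q4} U124={q4} U134={q4,q5,q7,q8} U135={q5,q7,q8} U145={q5,q7,q8} U234={q4,q6} U235={q6} U245={q3,q6} U345={q5,q6,q7,q8}
  U1234={q4} U1345={q5,q7,q8} U2345={q6}
components per intersection:
  U1: {q4} {q5,q7,q8} {q9}
  U2: {q1} {q3,q6} {q4} {q9}
  U3: {q4} {q5,q7,q8} {q6}
  U4: {q3,q6} {q4} {q5,q7,q8}
  U5: {q1} {q2,q3,q5,q6,q7,q8}
  U12: {q4} {q9}
  U13: {q4} {q5,q7,q8}
  U14: {q4} {q5,q7,q8}
  U15: {q5,q7,q8}
  U23: {q4} {q6}
  U24: {q3,q6} {q4}
  U25: {q1} {q3,q6}
  U34: {q4} {q5,q7,q8} {q6}
  U35: {q5,q7,q8} {q6}
  U45: {q3,q6} {q5,q7,q8}
  U123: {q4}
  U124: {q4}
  U134: {q4} {q5,q7,q8}
  U135: {q5,q7,q8}
  U145: {q5,q7,q8}
  U234: {q4} {q6}
  U235: {q6}
  U245: {q3,q6}
  U345: {q5,q7,q8} {q6}
  U1234: {q4}
  U1345: {q5,q7,q8}
  U2345: {q6}
C dims 15,20,12,3; δ0: rk 11, SNF 1^11; δ1: rk 9, SNF 1^9; δ2: rk 3, SNF 1^3
degree 0: 15−11−0 = 4 → Ȟ^0 ≅ Z^4
degree 1: 20−9−11 = 0 → Ȟ^1 ≅ 0
degree 2: 12−3−9 = 0 → Ȟ^2 ≅ 0

Ȟ^0(U;F) ≅ Z^4, Ȟ^1(U;F) ≅ 0 and Ȟ^2(U;F) ≅ 0


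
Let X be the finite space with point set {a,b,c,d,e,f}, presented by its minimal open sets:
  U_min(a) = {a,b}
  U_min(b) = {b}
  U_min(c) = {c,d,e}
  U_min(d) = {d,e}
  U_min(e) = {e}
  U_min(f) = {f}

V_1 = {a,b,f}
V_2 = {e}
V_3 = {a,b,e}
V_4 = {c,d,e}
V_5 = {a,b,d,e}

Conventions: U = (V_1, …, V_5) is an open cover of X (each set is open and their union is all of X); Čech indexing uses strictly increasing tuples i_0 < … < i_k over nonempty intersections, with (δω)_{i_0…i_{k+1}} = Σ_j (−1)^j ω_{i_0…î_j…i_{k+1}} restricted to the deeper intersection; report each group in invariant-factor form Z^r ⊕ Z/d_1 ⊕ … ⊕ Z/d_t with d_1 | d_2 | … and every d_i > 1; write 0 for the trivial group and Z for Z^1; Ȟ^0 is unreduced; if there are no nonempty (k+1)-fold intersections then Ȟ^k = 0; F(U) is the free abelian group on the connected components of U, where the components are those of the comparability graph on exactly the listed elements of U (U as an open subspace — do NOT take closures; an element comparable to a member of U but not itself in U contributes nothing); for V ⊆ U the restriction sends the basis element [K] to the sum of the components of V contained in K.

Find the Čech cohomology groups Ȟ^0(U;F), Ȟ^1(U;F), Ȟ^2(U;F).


Ȟ^0(U;F) ≅ Z^3, Ȟ^1(U;F) ≅ 0 and Ȟ^2(U;F) ≅ 0

nonempty overlaps:
  V13={a,b} V15={a,b} V23={e} V24={e} V25={e} V34={e} V35={a,b,e} V45={d,e}
  V135={a,b} V234={e} V235={e} V245={e} V345={e}
  V2345={e}
components per intersection:
  V1: {a,b} {f}
  V2: {e}
  V3: {a,b} {e}
  V4: {c,d,e}
  V5: {a,b} {d,e}
  V13: {a,b}
  V15: {a,b}
  V23: {e}
  V24: {e}
  V25: {e}
  V34: {e}
  V35: {a,b} {e}
  V45: {d,e}
  V135: {a,b}
  V234: {e}
  V235: {e}
  V245: {e}
  V345: {e}
  V2345: {e}
C dims 8,9,5,1; δ0: rk 5, SNF 1^5; δ1: rk 4, SNF 1^4; δ2: rk 1, SNF 1^1
degree 0: 8−5−0 = 3 → Ȟ^0 ≅ Z^3
degree 1: 9−4−5 = 0 → Ȟ^1 ≅ 0
degree 2: 5−1−4 = 0 → Ȟ^2 ≅ 0


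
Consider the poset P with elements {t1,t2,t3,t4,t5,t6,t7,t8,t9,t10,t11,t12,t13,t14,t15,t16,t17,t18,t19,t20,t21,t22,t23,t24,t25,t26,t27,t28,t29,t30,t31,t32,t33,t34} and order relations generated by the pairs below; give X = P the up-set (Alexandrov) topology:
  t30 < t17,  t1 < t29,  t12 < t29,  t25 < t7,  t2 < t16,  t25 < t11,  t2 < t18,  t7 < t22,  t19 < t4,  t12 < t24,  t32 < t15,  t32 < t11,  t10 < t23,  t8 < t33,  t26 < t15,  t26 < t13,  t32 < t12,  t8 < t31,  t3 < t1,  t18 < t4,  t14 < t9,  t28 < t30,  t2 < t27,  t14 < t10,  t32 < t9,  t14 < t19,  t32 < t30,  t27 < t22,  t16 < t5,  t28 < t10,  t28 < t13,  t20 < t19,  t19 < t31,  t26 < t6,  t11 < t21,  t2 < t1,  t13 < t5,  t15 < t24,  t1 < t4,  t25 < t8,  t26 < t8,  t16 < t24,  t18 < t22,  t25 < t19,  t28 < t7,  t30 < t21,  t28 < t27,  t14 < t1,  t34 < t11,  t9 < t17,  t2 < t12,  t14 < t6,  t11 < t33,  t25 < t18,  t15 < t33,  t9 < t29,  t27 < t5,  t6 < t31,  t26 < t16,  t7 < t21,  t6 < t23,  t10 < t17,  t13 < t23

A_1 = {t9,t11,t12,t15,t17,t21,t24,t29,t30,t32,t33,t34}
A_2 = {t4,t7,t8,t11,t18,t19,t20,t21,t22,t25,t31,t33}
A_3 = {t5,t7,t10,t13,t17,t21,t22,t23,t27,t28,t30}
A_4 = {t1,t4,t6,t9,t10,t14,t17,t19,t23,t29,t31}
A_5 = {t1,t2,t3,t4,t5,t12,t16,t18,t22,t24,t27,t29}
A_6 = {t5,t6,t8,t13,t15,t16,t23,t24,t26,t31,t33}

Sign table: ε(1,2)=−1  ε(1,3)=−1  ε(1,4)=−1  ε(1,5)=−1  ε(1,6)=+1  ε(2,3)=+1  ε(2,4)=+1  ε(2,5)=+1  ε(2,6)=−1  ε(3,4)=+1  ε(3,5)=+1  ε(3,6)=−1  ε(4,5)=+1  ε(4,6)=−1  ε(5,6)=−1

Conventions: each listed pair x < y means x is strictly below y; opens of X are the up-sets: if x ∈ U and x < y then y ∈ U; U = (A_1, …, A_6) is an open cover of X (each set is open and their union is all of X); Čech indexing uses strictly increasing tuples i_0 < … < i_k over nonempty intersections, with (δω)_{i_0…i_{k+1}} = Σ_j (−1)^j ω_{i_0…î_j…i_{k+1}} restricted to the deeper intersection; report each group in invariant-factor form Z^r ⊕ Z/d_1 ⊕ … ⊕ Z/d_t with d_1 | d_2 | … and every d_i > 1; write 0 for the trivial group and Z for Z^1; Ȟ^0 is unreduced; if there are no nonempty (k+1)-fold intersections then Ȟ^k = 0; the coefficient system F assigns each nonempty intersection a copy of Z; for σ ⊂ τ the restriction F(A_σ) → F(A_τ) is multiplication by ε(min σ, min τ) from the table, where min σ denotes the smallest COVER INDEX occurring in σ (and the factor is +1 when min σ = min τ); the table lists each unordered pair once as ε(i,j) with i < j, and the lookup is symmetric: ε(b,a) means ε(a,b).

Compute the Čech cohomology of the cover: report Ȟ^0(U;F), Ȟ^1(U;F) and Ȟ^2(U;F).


cover nerve:
  A12={t11,t21,t33} A13={t17,t21,t30} A14={t9,t17,t29} A15={t12,t24,t29} A16={t15,t24,t33} A23={t7,t21,t22} A24={t4,t19,t31} A25={t4,t18,t22} A26={t8,t31,t33} A34={t10,t17,t23} A35={t5,t22,t27} A36={t5,t13,t23} A45={t1,t4,t29} A46={t6,t23,t31} A56={t5,t16,t24}
  A123={t21} A126={t33} A134={t17} A145={t29} A156={t24} A235={t22} A245={t4} A246={t31} A346={t23} A356={t5}
C dims 6,15,10; δ0: rk 5, SNF 1^5; δ1: rk 10, SNF 1^9·2
Ȟ^0: (6−5)−0=1 ⇒ Z
Ȟ^1: (15−10)−5=0 ⇒ 0
Ȟ^2: (10−0)−10=0 plus torsion [2] ⇒ Z/2

Ȟ^0(U;F) ≅ Z, Ȟ^1(U;F) ≅ 0 and Ȟ^2(U;F) ≅ Z/2
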